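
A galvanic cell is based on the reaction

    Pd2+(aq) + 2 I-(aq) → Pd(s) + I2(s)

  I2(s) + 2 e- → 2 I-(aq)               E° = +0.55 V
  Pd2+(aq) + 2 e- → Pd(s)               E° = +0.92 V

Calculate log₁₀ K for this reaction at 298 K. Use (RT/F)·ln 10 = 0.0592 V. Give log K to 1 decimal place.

log K = 12.5

The Pd²⁺/Pd couple is reduced (cathode); E°cell = +0.92 − (+0.55) = +0.37 V with n = 2.
At equilibrium E = 0, so log K = nE°cell / 0.0592 = (2)(+0.37) / 0.0592 = 12.5.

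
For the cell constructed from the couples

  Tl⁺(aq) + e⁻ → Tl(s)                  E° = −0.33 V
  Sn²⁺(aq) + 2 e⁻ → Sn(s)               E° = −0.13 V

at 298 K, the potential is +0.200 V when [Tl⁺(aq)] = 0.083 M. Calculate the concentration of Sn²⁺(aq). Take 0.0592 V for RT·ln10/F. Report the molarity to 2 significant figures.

0.0069 M

Sn²⁺/Sn is the cathode (higher E°); E°cell = −0.13 − (−0.33) = +0.20 V with n = 2.
Since E = E° − (0.0592/n)·log Q, log Q = n(E° − E)/0.0592 = 0.000.
The balanced reaction is Sn²⁺(aq) + 2 Tl(s) → Sn(s) + 2 Tl⁺(aq), so Q = [Tl⁺(aq)]^2 / [Sn²⁺(aq)].
Substituting the known concentrations and solving, log [Sn²⁺(aq)] = −2.162 and [Sn²⁺(aq)] = 0.0069 M.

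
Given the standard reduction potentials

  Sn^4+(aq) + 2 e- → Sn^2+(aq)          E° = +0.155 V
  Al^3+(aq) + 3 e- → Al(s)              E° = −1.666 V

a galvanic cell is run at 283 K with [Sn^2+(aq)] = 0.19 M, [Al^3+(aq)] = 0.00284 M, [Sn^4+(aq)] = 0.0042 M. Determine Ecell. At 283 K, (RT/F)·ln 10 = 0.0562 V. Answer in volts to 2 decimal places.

+1.82 V

Since E°(Sn⁴⁺/Sn²⁺) > E°(Al³⁺/Al), Sn⁴⁺/Sn²⁺ serves as the cathode.
E°cell = +0.155 − (−1.666) = +1.821 V, with n = 6 electrons transferred.
Balancing gives 3 Sn^4+(aq) + 2 Al(s) → 3 Sn^2+(aq) + 2 Al^3+(aq); hence Q = ([Sn^2+(aq)]^3·[Al^3+(aq)]^2) / [Sn^4+(aq)]^3 = 0.747 (log Q = −0.127).
Applying E = E° − (RT ln10/nF)·log Q gives +1.821 − (0.0562/6)(−0.127) = +1.82 V.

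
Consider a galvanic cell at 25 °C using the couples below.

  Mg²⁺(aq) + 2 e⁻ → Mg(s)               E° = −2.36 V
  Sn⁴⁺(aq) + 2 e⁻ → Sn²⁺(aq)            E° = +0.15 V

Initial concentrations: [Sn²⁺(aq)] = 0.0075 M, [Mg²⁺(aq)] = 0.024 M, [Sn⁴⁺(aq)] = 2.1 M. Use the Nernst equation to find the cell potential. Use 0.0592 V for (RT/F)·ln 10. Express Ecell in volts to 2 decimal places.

+2.63 V

The Sn⁴⁺/Sn²⁺ couple has the more positive E°, so it is the cathode; Mg²⁺/Mg is the anode.
The standard potential is +0.15 − (−2.36) = +2.51 V and the balanced reaction transfers n = 2 electrons.
The balanced reaction is Sn⁴⁺(aq) + Mg(s) → Sn²⁺(aq) + Mg²⁺(aq), so Q = ([Sn²⁺(aq)]·[Mg²⁺(aq)]) / [Sn⁴⁺(aq)] = 8.57×10^−5 and log Q = −4.067.
Applying E = E° − (RT ln10/nF)·log Q gives +2.51 − (0.0592/2)(−4.067) = +2.63 V.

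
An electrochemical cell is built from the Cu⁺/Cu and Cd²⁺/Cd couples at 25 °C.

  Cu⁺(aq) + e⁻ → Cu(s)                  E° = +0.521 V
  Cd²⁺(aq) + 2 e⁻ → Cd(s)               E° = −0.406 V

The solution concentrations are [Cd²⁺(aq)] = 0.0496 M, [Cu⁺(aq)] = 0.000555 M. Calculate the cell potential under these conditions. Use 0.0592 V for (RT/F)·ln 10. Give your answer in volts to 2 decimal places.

Since E°(Cu⁺/Cu) > E°(Cd²⁺/Cd), Cu⁺/Cu serves as the cathode.
E°cell = E°cat − E°an = +0.521 − (−0.406) = +0.927 V; n = 2.
Balancing gives 2 Cu⁺(aq) + Cd(s) → 2 Cu(s) + Cd²⁺(aq); hence Q = [Cd²⁺(aq)] / [Cu⁺(aq)]^2 = 1.61×10^5 (log Q = 5.207).
E = E° − (0.0592/n)·log Q = +0.927 − (0.0592/2)(5.207) = +0.77 V.

+0.77 V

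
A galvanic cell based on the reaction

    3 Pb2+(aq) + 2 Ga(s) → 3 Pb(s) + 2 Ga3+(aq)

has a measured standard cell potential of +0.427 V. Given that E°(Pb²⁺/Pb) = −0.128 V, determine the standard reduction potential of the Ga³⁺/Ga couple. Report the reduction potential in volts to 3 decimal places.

In the reaction as written the Pb²⁺/Pb couple is reduced (cathode) and Ga³⁺/Ga is oxidized (anode), so E°cell = E°(Pb²⁺/Pb) − E°(Ga³⁺/Ga).
E°(Ga³⁺/Ga) = E°(cathode) − E°cell = −0.128 − (+0.427) = −0.555 V.

−0.555 V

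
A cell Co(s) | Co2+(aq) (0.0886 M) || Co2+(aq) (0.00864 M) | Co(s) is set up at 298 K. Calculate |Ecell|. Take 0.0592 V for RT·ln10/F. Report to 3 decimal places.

0.030 V

For a concentration cell E°cell = 0, since both electrodes use the same couple.
The compartment with the higher Co2+(aq) concentration (0.0886 M) acts as the cathode; ions are reduced there and produced at the dilute (0.00864 M) anode.
With n = 2, Ecell = −(0.0592/2)·log([dilute]/[conc]) = −(0.0592/2)·log(0.00864/0.0886) = +0.030 V.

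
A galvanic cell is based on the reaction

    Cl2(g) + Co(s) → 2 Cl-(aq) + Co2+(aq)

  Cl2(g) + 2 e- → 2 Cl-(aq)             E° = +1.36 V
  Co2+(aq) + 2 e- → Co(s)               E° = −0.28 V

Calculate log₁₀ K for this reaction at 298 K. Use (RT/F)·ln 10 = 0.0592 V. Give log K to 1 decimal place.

log K = 55.4

The Cl₂/Cl⁻ couple is reduced (cathode); E°cell = +1.36 − (−0.28) = +1.64 V with n = 2.
At equilibrium E = 0, so log K = nE°cell / 0.0592 = (2)(+1.64) / 0.0592 = 55.4.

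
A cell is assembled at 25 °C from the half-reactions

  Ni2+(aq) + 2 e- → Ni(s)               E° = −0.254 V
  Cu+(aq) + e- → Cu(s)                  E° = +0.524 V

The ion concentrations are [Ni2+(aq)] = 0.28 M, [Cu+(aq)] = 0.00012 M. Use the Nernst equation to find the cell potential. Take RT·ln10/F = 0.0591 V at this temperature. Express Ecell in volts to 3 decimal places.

The Cu⁺/Cu couple has the more positive E°, so it is the cathode; Ni²⁺/Ni is the anode.
The standard potential is +0.524 − (−0.254) = +0.778 V and the balanced reaction transfers n = 2 electrons.
The balanced reaction is 2 Cu+(aq) + Ni(s) → 2 Cu(s) + Ni2+(aq), so Q = [Ni2+(aq)] / [Cu+(aq)]^2 = 1.94×10^7 and log Q = 7.289.
Applying E = E° − (RT ln10/nF)·log Q gives +0.778 − (0.0591/2)(7.289) = +0.563 V.

+0.563 V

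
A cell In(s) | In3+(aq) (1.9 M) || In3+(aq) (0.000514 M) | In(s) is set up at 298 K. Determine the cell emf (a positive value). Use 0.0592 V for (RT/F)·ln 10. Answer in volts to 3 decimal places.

For a concentration cell E°cell = 0, since both electrodes use the same couple.
The compartment with the higher In3+(aq) concentration (1.9 M) acts as the cathode; ions are reduced there and produced at the dilute (0.000514 M) anode.
With n = 3, Ecell = −(0.0592/3)·log([dilute]/[conc]) = −(0.0592/3)·log(0.000514/1.9) = +0.070 V.

0.070 V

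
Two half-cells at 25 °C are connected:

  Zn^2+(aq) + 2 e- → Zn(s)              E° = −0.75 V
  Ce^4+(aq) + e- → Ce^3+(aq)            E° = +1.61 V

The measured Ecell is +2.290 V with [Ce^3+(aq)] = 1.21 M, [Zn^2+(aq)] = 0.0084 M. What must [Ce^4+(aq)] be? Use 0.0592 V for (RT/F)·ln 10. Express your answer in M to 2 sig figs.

0.0073 M

With Ce⁴⁺/Ce³⁺ at the cathode and Zn²⁺/Zn at the anode, E°cell = +1.61 − (−0.75) = +2.36 V (n = 2).
Rearranging E = E° − (0.0592/n)·log Q gives log Q = 2(+2.36 − (+2.290))/0.0592 = 2.365.
For 2 Ce^4+(aq) + Zn(s) → 2 Ce^3+(aq) + Zn^2+(aq), the reaction quotient is Q = ([Ce^3+(aq)]^2·[Zn^2+(aq)]) / [Ce^4+(aq)]^2.
Substituting the known concentrations and solving, log [Ce^4+(aq)] = −2.138 and [Ce^4+(aq)] = 0.0073 M.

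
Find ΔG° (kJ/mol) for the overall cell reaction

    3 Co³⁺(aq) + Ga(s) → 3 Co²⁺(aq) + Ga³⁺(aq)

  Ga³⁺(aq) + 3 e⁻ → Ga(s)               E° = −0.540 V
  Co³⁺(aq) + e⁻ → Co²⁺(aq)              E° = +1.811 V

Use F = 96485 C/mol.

In the reaction as written Co³⁺(aq) is reduced, so the Co³⁺/Co²⁺ couple is the cathode and Ga³⁺/Ga is the anode.
E°cell = +1.811 − (−0.540) = +2.351 V; balancing electrons gives n = 3.
ΔG° = −nFE°cell = −(3)(96485)(+2.351) J/mol = −681 kJ/mol.

−681 kJ/mol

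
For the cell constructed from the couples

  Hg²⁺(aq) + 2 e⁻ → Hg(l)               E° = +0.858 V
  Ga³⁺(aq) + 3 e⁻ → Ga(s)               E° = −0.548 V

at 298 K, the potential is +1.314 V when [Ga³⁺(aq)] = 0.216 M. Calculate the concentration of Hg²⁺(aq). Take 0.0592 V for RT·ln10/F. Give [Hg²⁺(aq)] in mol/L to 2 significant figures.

Hg²⁺/Hg is the cathode (higher E°); E°cell = +0.858 − (−0.548) = +1.406 V with n = 6.
From the Nernst equation, log Q = n(E° − E)/0.0592 = 6·(+1.406 − (+1.314))/0.0592 = 9.324.
For 3 Hg²⁺(aq) + 2 Ga(s) → 3 Hg(l) + 2 Ga³⁺(aq), the reaction quotient is Q = [Ga³⁺(aq)]^2 / [Hg²⁺(aq)]^3.
Isolating [Hg²⁺(aq)] in Q = 10^{9.324} yields log [Hg²⁺(aq)] = −3.552, i.e. 0.00028 M.

0.00028 M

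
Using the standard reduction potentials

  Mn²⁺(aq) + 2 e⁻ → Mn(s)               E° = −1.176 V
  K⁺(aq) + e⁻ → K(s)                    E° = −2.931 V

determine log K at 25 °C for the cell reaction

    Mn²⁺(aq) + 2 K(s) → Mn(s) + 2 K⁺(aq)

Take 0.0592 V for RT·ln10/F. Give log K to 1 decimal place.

The Mn²⁺/Mn couple is reduced (cathode); E°cell = −1.176 − (−2.931) = +1.755 V with n = 2.
At equilibrium E = 0, so log K = nE°cell / 0.0592 = (2)(+1.755) / 0.0592 = 59.3.

log K = 59.3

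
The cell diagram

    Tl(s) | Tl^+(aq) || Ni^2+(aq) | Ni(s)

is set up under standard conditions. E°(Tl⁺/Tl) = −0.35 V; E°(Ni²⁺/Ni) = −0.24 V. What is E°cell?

By convention the left-hand electrode in cell notation is the anode (oxidation) and the right-hand electrode is the cathode (reduction).
E°cell = E°(right) − E°(left) = −0.24 − (−0.35) = +0.11 V.

+0.11 V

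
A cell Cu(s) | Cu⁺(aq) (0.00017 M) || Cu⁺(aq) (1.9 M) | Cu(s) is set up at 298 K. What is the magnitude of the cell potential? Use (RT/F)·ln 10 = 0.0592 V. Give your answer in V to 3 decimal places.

For a concentration cell E°cell = 0, since both electrodes use the same couple.
The compartment with the higher Cu⁺(aq) concentration (1.9 M) acts as the cathode; ions are reduced there and produced at the dilute (0.00017 M) anode.
With n = 1, Ecell = −(0.0592/1)·log([dilute]/[conc]) = −(0.0592/1)·log(0.00017/1.9) = +0.240 V.

0.240 V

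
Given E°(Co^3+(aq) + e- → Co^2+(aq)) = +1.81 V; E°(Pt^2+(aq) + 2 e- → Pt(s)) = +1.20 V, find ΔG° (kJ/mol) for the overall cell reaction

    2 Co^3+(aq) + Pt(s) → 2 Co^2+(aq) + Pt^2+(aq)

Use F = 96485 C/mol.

In the reaction as written Co^3+(aq) is reduced, so the Co³⁺/Co²⁺ couple is the cathode and Pt²⁺/Pt is the anode.
E°cell = +1.81 − (+1.20) = +0.61 V; balancing electrons gives n = 2.
ΔG° = −nFE°cell = −(2)(96485)(+0.61) J/mol = −118 kJ/mol.

−118 kJ/mol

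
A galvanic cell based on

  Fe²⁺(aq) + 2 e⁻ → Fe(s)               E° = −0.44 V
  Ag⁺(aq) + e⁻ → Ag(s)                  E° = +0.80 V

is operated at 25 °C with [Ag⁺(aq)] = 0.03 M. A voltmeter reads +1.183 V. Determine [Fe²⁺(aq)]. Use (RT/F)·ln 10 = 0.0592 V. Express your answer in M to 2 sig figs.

0.076 M

Ag⁺/Ag is the cathode (higher E°); E°cell = +0.80 − (−0.44) = +1.24 V with n = 2.
From the Nernst equation, log Q = n(E° − E)/0.0592 = 2·(+1.24 − (+1.183))/0.0592 = 1.926.
For 2 Ag⁺(aq) + Fe(s) → 2 Ag(s) + Fe²⁺(aq), the reaction quotient is Q = [Fe²⁺(aq)] / [Ag⁺(aq)]^2.
Solving for the unknown gives log [Fe²⁺(aq)] = −1.120, so [Fe²⁺(aq)] ≈ 0.076 M.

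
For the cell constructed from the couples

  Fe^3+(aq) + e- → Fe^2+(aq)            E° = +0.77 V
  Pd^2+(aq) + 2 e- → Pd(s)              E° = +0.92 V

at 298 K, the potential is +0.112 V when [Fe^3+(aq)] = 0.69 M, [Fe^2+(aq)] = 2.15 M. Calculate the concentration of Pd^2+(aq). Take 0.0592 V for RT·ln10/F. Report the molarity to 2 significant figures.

0.0054 M

Pd²⁺/Pd is the cathode (higher E°); E°cell = +0.92 − (+0.77) = +0.15 V with n = 2.
Rearranging E = E° − (0.0592/n)·log Q gives log Q = 2(+0.15 − (+0.112))/0.0592 = 1.284.
Balancing electrons gives Pd^2+(aq) + 2 Fe^2+(aq) → Pd(s) + 2 Fe^3+(aq); thus Q = [Fe^3+(aq)]^2 / ([Pd^2+(aq)]·[Fe^2+(aq)]^2).
Isolating [Pd^2+(aq)] in Q = 10^{1.284} yields log [Pd^2+(aq)] = −2.271, i.e. 0.0054 M.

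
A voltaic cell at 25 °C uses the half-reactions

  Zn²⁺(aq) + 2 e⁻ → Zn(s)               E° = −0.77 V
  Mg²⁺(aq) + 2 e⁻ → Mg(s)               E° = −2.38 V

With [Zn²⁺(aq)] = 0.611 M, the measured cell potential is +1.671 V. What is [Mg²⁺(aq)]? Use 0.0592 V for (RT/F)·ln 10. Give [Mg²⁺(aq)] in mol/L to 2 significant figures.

0.0053 M

With Zn²⁺/Zn at the cathode and Mg²⁺/Mg at the anode, E°cell = −0.77 − (−2.38) = +1.61 V (n = 2).
Rearranging E = E° − (0.0592/n)·log Q gives log Q = 2(+1.61 − (+1.671))/0.0592 = −2.061.
Balancing electrons gives Zn²⁺(aq) + Mg(s) → Zn(s) + Mg²⁺(aq); thus Q = [Mg²⁺(aq)] / [Zn²⁺(aq)].
Isolating [Mg²⁺(aq)] in Q = 10^{−2.061} yields log [Mg²⁺(aq)] = −2.275, i.e. 0.0053 M.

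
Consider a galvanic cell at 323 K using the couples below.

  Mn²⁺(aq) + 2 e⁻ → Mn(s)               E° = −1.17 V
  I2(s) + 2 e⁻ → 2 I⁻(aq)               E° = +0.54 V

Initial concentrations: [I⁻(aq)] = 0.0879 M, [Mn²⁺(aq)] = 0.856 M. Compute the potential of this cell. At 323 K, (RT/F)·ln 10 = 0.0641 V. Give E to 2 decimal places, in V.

+1.78 V

The I₂/I⁻ couple has the more positive E°, so it is the cathode; Mn²⁺/Mn is the anode.
The standard potential is +0.54 − (−1.17) = +1.71 V and the balanced reaction transfers n = 2 electrons.
The balanced reaction is I2(s) + Mn(s) → 2 I⁻(aq) + Mn²⁺(aq), so Q = [I⁻(aq)]^2·[Mn²⁺(aq)] = 0.00661 and log Q = −2.180.
E = E° − (0.0641/n)·log Q = +1.71 − (0.0641/2)(−2.180) = +1.78 V.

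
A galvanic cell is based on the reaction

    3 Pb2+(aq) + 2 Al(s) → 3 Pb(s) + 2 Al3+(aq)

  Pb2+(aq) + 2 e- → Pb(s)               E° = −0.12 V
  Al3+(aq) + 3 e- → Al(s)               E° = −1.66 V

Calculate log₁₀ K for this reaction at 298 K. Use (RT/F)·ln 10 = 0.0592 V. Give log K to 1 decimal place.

The Pb²⁺/Pb couple is reduced (cathode); E°cell = −0.12 − (−1.66) = +1.54 V with n = 6.
At equilibrium E = 0, so log K = nE°cell / 0.0592 = (6)(+1.54) / 0.0592 = 156.1.

log K = 156.1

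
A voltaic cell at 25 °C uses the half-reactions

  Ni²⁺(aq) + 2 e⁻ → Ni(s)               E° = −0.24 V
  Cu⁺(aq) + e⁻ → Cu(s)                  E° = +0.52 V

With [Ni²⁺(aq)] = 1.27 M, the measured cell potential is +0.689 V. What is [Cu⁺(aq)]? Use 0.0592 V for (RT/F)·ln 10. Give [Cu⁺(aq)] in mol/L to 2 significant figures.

0.071 M

The Cu⁺/Cu couple has the larger reduction potential, so it is the cathode: E°cell = +0.52 − (−0.24) = +0.76 V and n = 2.
Since E = E° − (0.0592/n)·log Q, log Q = n(E° − E)/0.0592 = 2.399.
Balancing electrons gives 2 Cu⁺(aq) + Ni(s) → 2 Cu(s) + Ni²⁺(aq); thus Q = [Ni²⁺(aq)] / [Cu⁺(aq)]^2.
Solving for the unknown gives log [Cu⁺(aq)] = −1.148, so [Cu⁺(aq)] ≈ 0.071 M.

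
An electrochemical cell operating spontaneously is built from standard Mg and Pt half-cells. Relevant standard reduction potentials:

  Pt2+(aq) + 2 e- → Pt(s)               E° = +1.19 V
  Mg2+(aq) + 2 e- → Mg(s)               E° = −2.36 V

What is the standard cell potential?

The Pt²⁺/Pt couple has the higher E°, so Pt ion is reduced (cathode) and Mg is oxidized (anode).
E°cell = E°(cathode) − E°(anode) = +1.19 − (−2.36) = +3.55 V.

+3.55 V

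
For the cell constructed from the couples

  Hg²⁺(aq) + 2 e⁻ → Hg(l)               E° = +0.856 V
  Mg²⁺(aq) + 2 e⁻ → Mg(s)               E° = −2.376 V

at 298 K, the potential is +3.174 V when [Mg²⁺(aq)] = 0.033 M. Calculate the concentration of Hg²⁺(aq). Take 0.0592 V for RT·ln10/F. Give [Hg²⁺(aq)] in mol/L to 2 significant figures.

The Hg²⁺/Hg couple has the larger reduction potential, so it is the cathode: E°cell = +0.856 − (−2.376) = +3.232 V and n = 2.
From the Nernst equation, log Q = n(E° − E)/0.0592 = 2·(+3.232 − (+3.174))/0.0592 = 1.959.
The balanced reaction is Hg²⁺(aq) + Mg(s) → Hg(l) + Mg²⁺(aq), so Q = [Mg²⁺(aq)] / [Hg²⁺(aq)].
Isolating [Hg²⁺(aq)] in Q = 10^{1.959} yields log [Hg²⁺(aq)] = −3.440, i.e. 0.00036 M.

0.00036 M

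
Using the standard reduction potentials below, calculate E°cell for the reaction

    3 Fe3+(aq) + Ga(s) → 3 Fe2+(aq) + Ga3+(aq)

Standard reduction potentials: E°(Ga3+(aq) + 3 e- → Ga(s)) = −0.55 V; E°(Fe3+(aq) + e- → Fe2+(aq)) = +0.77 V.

In the reaction as written, Fe3+(aq) is reduced (cathode) and Ga3+(aq) is produced by oxidation at the anode.
E°cell = E°(cathode) − E°(anode) = +0.77 − (−0.55) = +1.32 V.

+1.32 V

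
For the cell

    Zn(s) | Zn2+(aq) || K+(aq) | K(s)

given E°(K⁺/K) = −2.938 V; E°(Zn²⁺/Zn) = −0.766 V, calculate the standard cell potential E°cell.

−2.172 V

By convention the left-hand electrode in cell notation is the anode (oxidation) and the right-hand electrode is the cathode (reduction).
E°cell = E°(right) − E°(left) = −2.938 − (−0.766) = −2.172 V.
The negative sign shows that, as written, the cell would require an external voltage to drive the reaction.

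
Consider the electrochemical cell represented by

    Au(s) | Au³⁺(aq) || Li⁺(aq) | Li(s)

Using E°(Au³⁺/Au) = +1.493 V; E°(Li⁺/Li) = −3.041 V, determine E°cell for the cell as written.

−4.534 V

By convention the left-hand electrode in cell notation is the anode (oxidation) and the right-hand electrode is the cathode (reduction).
E°cell = E°(right) − E°(left) = −3.041 − (+1.493) = −4.534 V.
The negative sign shows that, as written, the cell would require an external voltage to drive the reaction.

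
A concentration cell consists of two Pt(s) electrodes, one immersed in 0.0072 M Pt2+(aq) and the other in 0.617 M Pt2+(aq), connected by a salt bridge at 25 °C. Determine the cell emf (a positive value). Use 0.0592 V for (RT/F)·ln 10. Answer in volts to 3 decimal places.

0.057 V

For a concentration cell E°cell = 0, since both electrodes use the same couple.
The compartment with the higher Pt2+(aq) concentration (0.617 M) acts as the cathode; ions are reduced there and produced at the dilute (0.0072 M) anode.
With n = 2, Ecell = −(0.0592/2)·log([dilute]/[conc]) = −(0.0592/2)·log(0.0072/0.617) = +0.057 V.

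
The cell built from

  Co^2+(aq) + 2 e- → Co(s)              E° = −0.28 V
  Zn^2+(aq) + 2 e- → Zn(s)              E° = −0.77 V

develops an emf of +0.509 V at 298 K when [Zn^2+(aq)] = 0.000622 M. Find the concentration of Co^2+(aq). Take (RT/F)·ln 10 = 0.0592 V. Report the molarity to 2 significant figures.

0.0027 M

The Co²⁺/Co couple has the larger reduction potential, so it is the cathode: E°cell = −0.28 − (−0.77) = +0.49 V and n = 2.
From the Nernst equation, log Q = n(E° − E)/0.0592 = 2·(+0.49 − (+0.509))/0.0592 = −0.642.
For Co^2+(aq) + Zn(s) → Co(s) + Zn^2+(aq), the reaction quotient is Q = [Zn^2+(aq)] / [Co^2+(aq)].
Substituting the known concentrations and solving, log [Co^2+(aq)] = −2.564 and [Co^2+(aq)] = 0.0027 M.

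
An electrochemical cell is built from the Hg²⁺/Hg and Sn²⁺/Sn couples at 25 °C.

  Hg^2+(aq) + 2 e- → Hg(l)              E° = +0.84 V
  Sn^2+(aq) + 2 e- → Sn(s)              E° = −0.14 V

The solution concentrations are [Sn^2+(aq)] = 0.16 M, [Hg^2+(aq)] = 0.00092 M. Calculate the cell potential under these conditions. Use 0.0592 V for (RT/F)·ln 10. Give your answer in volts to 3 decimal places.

+0.914 V

Hg²⁺/Hg is reduced (cathode, E° = +0.84 V) and Sn²⁺/Sn is oxidized (anode).
E°cell = E°cat − E°an = +0.84 − (−0.14) = +0.98 V; n = 2.
Balancing gives Hg^2+(aq) + Sn(s) → Hg(l) + Sn^2+(aq); hence Q = [Sn^2+(aq)] / [Hg^2+(aq)] = 174 (log Q = 2.240).
Applying E = E° − (RT ln10/nF)·log Q gives +0.98 − (0.0592/2)(2.240) = +0.914 V.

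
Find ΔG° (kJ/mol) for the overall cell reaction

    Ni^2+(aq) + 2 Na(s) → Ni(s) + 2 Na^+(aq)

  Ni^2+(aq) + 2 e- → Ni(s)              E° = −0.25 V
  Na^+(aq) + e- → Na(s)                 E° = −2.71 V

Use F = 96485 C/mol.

In the reaction as written Ni^2+(aq) is reduced, so the Ni²⁺/Ni couple is the cathode and Na⁺/Na is the anode.
E°cell = −0.25 − (−2.71) = +2.46 V; balancing electrons gives n = 2.
ΔG° = −nFE°cell = −(2)(96485)(+2.46) J/mol = −475 kJ/mol.

−475 kJ/mol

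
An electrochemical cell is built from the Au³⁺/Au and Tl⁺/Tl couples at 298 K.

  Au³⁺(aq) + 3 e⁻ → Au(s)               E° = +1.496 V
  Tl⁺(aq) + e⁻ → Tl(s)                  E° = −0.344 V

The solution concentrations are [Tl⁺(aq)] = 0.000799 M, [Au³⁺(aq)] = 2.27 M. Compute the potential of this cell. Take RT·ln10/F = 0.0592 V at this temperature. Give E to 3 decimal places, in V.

Since E°(Au³⁺/Au) > E°(Tl⁺/Tl), Au³⁺/Au serves as the cathode.
E°cell = +1.496 − (−0.344) = +1.840 V, with n = 3 electrons transferred.
The balanced reaction is Au³⁺(aq) + 3 Tl(s) → Au(s) + 3 Tl⁺(aq), so Q = [Tl⁺(aq)]^3 / [Au³⁺(aq)] = 2.25×10^−10 and log Q = −9.648.
By the Nernst equation, E = +1.840 − (0.0592/3)·(−9.648) = +2.030 V.

+2.030 V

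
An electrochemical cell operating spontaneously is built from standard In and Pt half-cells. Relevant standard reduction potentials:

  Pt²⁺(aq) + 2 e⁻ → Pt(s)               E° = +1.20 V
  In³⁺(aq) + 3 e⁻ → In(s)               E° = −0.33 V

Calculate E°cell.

+1.53 V

Of the two couples in this cell, the one with the more positive reduction potential is reduced at the cathode: here that is Pt²⁺/Pt (+1.20 V); In³⁺/In (−0.33 V) is the anode.
E°cell = E°(cathode) − E°(anode) = +1.20 − (−0.33) = +1.53 V.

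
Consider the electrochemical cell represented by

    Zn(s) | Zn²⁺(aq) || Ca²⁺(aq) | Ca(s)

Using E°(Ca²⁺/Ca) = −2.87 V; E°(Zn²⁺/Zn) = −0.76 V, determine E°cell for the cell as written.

By convention the left-hand electrode in cell notation is the anode (oxidation) and the right-hand electrode is the cathode (reduction).
E°cell = E°(right) − E°(left) = −2.87 − (−0.76) = −2.11 V.
The negative sign shows that, as written, the cell would require an external voltage to drive the reaction.

−2.11 V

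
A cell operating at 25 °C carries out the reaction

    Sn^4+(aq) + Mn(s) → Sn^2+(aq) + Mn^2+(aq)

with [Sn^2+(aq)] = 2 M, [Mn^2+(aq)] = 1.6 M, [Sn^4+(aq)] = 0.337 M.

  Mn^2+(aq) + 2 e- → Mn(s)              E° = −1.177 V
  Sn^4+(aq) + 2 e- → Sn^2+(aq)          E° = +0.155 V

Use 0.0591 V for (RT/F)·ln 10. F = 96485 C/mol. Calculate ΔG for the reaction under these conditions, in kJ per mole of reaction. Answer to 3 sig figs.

E°cell = +0.155 − (−1.177) = +1.332 V; the balanced reaction transfers n = 2 electrons.
Here Q = ([Sn^2+(aq)]·[Mn^2+(aq)]) / [Sn^4+(aq)] = 9.5 (log Q = 0.978), giving E = +1.332 − (0.0591/2)·(0.978) = +1.3031 V.
ΔG = −nFE = −(2)(96485)(+1.3031) J/mol = −251 kJ/mol.

−251 kJ/mol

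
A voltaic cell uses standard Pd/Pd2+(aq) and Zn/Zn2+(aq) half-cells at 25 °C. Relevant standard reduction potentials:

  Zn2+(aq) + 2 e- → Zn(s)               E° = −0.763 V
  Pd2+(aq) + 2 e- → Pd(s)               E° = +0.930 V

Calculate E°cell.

+1.693 V

Of the two couples in this cell, the one with the more positive reduction potential is reduced at the cathode: here that is Pd²⁺/Pd (+0.930 V); Zn²⁺/Zn (−0.763 V) is the anode.
E°cell = E°(cathode) − E°(anode) = +0.930 − (−0.763) = +1.693 V.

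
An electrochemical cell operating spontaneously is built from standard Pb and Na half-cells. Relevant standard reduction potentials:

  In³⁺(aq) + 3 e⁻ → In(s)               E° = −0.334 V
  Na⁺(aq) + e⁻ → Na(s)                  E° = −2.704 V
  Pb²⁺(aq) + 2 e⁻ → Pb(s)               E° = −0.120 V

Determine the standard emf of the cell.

+2.584 V

The Pb²⁺/Pb couple has the higher E°, so Pb ion is reduced (cathode) and Na is oxidized (anode).
E°cell = E°(cathode) − E°(anode) = −0.120 − (−2.704) = +2.584 V.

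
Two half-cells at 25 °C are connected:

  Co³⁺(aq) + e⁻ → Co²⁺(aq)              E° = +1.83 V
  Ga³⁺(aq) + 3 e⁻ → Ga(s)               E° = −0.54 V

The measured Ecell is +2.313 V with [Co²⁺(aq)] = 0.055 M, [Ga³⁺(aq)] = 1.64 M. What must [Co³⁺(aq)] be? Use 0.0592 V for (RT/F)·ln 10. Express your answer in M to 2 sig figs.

Co³⁺/Co²⁺ is the cathode (higher E°); E°cell = +1.83 − (−0.54) = +2.37 V with n = 3.
Since E = E° − (0.0592/n)·log Q, log Q = n(E° − E)/0.0592 = 2.889.
Balancing electrons gives 3 Co³⁺(aq) + Ga(s) → 3 Co²⁺(aq) + Ga³⁺(aq); thus Q = ([Co²⁺(aq)]^3·[Ga³⁺(aq)]) / [Co³⁺(aq)]^3.
Solving for the unknown gives log [Co³⁺(aq)] = −2.151, so [Co³⁺(aq)] ≈ 0.0071 M.

0.0071 M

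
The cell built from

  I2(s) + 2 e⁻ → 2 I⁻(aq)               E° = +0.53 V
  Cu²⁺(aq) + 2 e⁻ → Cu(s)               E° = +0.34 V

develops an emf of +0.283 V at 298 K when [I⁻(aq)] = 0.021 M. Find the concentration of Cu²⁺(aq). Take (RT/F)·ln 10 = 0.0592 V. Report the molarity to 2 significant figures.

1.6 M

With I₂/I⁻ at the cathode and Cu²⁺/Cu at the anode, E°cell = +0.53 − (+0.34) = +0.19 V (n = 2).
Rearranging E = E° − (0.0592/n)·log Q gives log Q = 2(+0.19 − (+0.283))/0.0592 = −3.142.
Balancing electrons gives I2(s) + Cu(s) → 2 I⁻(aq) + Cu²⁺(aq); thus Q = [I⁻(aq)]^2·[Cu²⁺(aq)].
Solving for the unknown gives log [Cu²⁺(aq)] = 0.214, so [Cu²⁺(aq)] ≈ 1.6 M.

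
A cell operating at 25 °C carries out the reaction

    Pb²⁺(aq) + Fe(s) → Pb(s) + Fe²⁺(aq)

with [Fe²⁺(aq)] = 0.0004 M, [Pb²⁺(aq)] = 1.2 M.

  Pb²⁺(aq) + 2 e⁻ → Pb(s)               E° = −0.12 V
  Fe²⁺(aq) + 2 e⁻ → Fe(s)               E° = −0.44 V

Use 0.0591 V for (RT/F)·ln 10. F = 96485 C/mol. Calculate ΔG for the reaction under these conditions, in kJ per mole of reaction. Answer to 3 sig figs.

E°cell = −0.12 − (−0.44) = +0.32 V; the balanced reaction transfers n = 2 electrons.
The reaction quotient is [Fe²⁺(aq)] / [Pb²⁺(aq)] = 0.000333; by Nernst, E = +0.32 − (0.0591/2)(−3.477) = +0.4227 V.
Then ΔG = −nFE = −2 × 96485 × +0.4227 J/mol = −81.6 kJ/mol.

−81.6 kJ/mol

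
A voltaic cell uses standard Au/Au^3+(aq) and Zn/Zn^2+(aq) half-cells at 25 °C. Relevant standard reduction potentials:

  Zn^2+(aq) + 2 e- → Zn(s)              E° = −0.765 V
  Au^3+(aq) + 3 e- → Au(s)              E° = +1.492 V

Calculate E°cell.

+2.257 V

The Au³⁺/Au couple has the higher E°, so Au ion is reduced (cathode) and Zn is oxidized (anode).
E°cell = E°(cathode) − E°(anode) = +1.492 − (−0.765) = +2.257 V.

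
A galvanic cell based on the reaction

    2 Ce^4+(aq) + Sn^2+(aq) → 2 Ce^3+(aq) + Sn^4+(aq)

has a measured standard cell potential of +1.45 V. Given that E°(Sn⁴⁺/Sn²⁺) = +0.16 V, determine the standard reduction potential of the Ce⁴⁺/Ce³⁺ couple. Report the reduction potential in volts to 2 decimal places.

In the reaction as written the Ce⁴⁺/Ce³⁺ couple is reduced (cathode) and Sn⁴⁺/Sn²⁺ is oxidized (anode), so E°cell = E°(Ce⁴⁺/Ce³⁺) − E°(Sn⁴⁺/Sn²⁺).
E°(Ce⁴⁺/Ce³⁺) = E°cell + E°(anode) = +1.45 + (+0.16) = +1.61 V.

+1.61 V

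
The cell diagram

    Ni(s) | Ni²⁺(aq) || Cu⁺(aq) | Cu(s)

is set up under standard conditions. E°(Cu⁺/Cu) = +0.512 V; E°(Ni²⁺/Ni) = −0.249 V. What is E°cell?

+0.761 V

By convention the left-hand electrode in cell notation is the anode (oxidation) and the right-hand electrode is the cathode (reduction).
E°cell = E°(right) − E°(left) = +0.512 − (−0.249) = +0.761 V.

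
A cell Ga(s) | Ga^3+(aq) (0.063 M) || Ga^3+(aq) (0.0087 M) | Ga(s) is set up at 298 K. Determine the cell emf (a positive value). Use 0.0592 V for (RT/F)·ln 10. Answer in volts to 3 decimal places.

For a concentration cell E°cell = 0, since both electrodes use the same couple.
The compartment with the higher Ga^3+(aq) concentration (0.063 M) acts as the cathode; ions are reduced there and produced at the dilute (0.0087 M) anode.
With n = 3, Ecell = −(0.0592/3)·log([dilute]/[conc]) = −(0.0592/3)·log(0.0087/0.063) = +0.017 V.

0.017 V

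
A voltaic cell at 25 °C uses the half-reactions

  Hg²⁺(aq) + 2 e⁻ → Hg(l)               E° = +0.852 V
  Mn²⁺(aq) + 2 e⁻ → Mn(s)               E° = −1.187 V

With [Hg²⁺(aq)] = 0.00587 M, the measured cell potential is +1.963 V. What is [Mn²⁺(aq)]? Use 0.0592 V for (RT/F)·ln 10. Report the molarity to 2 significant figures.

2.2 M

With Hg²⁺/Hg at the cathode and Mn²⁺/Mn at the anode, E°cell = +0.852 − (−1.187) = +2.039 V (n = 2).
Rearranging E = E° − (0.0592/n)·log Q gives log Q = 2(+2.039 − (+1.963))/0.0592 = 2.568.
Balancing electrons gives Hg²⁺(aq) + Mn(s) → Hg(l) + Mn²⁺(aq); thus Q = [Mn²⁺(aq)] / [Hg²⁺(aq)].
Solving for the unknown gives log [Mn²⁺(aq)] = 0.337, so [Mn²⁺(aq)] ≈ 2.2 M.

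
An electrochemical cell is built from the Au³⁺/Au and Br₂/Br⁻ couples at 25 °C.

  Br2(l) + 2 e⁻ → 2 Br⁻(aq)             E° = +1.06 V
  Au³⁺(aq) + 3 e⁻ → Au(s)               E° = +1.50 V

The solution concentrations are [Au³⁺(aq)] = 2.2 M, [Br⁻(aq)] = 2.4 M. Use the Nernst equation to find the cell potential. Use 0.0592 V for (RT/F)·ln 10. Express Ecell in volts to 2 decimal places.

+0.47 V

Au³⁺/Au is reduced (cathode, E° = +1.50 V) and Br₂/Br⁻ is oxidized (anode).
The standard potential is +1.50 − (+1.06) = +0.44 V and the balanced reaction transfers n = 6 electrons.
The balanced reaction is 2 Au³⁺(aq) + 6 Br⁻(aq) → 2 Au(s) + 3 Br2(l), so Q = 1 / ([Au³⁺(aq)]^2·[Br⁻(aq)]^6) = 0.00108 and log Q = −2.966.
E = E° − (0.0592/n)·log Q = +0.44 − (0.0592/6)(−2.966) = +0.47 V.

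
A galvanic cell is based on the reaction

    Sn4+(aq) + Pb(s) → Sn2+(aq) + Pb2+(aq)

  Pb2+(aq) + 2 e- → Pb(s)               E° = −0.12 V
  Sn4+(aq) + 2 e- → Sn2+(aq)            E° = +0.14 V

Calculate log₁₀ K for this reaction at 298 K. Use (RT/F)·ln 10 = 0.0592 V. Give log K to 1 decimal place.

The Sn⁴⁺/Sn²⁺ couple is reduced (cathode); E°cell = +0.14 − (−0.12) = +0.26 V with n = 2.
At equilibrium E = 0, so log K = nE°cell / 0.0592 = (2)(+0.26) / 0.0592 = 8.8.

log K = 8.8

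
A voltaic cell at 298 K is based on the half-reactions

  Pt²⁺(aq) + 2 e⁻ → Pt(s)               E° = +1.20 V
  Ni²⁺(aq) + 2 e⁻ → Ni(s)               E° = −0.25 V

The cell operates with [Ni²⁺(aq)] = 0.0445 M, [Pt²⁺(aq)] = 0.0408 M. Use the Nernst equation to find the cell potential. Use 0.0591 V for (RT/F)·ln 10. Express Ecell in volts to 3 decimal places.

Pt²⁺/Pt is reduced (cathode, E° = +1.20 V) and Ni²⁺/Ni is oxidized (anode).
E°cell = E°cat − E°an = +1.20 − (−0.25) = +1.45 V; n = 2.
For the overall reaction Pt²⁺(aq) + Ni(s) → Pt(s) + Ni²⁺(aq), Q = [Ni²⁺(aq)] / [Pt²⁺(aq)] = 1.09, giving log Q = 0.038.
By the Nernst equation, E = +1.45 − (0.0591/2)·(0.038) = +1.449 V.

+1.449 V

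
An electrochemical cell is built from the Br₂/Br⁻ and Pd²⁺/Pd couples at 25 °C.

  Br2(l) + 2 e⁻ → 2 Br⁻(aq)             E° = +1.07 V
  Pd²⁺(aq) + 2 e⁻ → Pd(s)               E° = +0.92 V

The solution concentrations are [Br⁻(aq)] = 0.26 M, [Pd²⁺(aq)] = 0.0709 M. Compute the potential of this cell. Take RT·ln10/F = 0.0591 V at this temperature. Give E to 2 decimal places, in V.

Br₂/Br⁻ is reduced (cathode, E° = +1.07 V) and Pd²⁺/Pd is oxidized (anode).
E°cell = E°cat − E°an = +1.07 − (+0.92) = +0.15 V; n = 2.
For the overall reaction Br2(l) + Pd(s) → 2 Br⁻(aq) + Pd²⁺(aq), Q = [Br⁻(aq)]^2·[Pd²⁺(aq)] = 0.00479, giving log Q = −2.319.
By the Nernst equation, E = +0.15 − (0.0591/2)·(−2.319) = +0.22 V.

+0.22 V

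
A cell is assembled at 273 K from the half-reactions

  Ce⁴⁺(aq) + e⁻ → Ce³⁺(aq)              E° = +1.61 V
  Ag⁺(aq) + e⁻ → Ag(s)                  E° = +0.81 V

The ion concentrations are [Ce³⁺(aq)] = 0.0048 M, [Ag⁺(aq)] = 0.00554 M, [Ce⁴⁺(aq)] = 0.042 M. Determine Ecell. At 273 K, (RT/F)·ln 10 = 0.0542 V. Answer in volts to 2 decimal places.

Ce⁴⁺/Ce³⁺ is reduced (cathode, E° = +1.61 V) and Ag⁺/Ag is oxidized (anode).
The standard potential is +1.61 − (+0.81) = +0.80 V and the balanced reaction transfers n = 1 electron.
Balancing gives Ce⁴⁺(aq) + Ag(s) → Ce³⁺(aq) + Ag⁺(aq); hence Q = ([Ce³⁺(aq)]·[Ag⁺(aq)]) / [Ce⁴⁺(aq)] = 0.000633 (log Q = −3.198).
By the Nernst equation, E = +0.80 − (0.0542/1)·(−3.198) = +0.97 V.

+0.97 V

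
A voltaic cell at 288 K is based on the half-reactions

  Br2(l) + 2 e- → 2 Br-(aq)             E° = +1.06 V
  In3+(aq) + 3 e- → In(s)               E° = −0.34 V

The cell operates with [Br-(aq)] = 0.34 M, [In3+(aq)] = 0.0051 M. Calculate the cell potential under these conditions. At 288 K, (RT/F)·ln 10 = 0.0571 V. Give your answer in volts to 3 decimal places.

Br₂/Br⁻ is reduced (cathode, E° = +1.06 V) and In³⁺/In is oxidized (anode).
The standard potential is +1.06 − (−0.34) = +1.40 V and the balanced reaction transfers n = 6 electrons.
The balanced reaction is 3 Br2(l) + 2 In(s) → 6 Br-(aq) + 2 In3+(aq), so Q = [Br-(aq)]^6·[In3+(aq)]^2 = 4.02×10^−8 and log Q = −7.396.
E = E° − (0.0571/n)·log Q = +1.40 − (0.0571/6)(−7.396) = +1.470 V.

+1.470 V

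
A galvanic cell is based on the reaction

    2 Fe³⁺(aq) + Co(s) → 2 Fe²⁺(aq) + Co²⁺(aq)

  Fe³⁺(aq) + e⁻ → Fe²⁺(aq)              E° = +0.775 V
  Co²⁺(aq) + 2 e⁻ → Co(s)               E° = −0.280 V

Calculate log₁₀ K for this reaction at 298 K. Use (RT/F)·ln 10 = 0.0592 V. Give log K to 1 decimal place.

log K = 35.6

The Fe³⁺/Fe²⁺ couple is reduced (cathode); E°cell = +0.775 − (−0.280) = +1.055 V with n = 2.
At equilibrium E = 0, so log K = nE°cell / 0.0592 = (2)(+1.055) / 0.0592 = 35.6.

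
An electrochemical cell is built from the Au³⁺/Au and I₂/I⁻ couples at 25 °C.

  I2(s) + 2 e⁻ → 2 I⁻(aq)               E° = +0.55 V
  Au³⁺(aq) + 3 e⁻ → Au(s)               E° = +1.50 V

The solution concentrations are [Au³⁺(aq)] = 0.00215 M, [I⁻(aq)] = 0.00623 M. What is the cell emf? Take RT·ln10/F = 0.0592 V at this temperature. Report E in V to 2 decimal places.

Since E°(Au³⁺/Au) > E°(I₂/I⁻), Au³⁺/Au serves as the cathode.
E°cell = E°cat − E°an = +1.50 − (+0.55) = +0.95 V; n = 6.
Balancing gives 2 Au³⁺(aq) + 6 I⁻(aq) → 2 Au(s) + 3 I2(s); hence Q = 1 / ([Au³⁺(aq)]^2·[I⁻(aq)]^6) = 3.7×10^18 (log Q = 18.568).
E = E° − (0.0592/n)·log Q = +0.95 − (0.0592/6)(18.568) = +0.77 V.

+0.77 V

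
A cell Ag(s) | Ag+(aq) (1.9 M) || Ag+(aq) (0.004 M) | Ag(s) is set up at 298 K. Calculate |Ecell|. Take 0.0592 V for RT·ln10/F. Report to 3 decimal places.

For a concentration cell E°cell = 0, since both electrodes use the same couple.
The compartment with the higher Ag+(aq) concentration (1.9 M) acts as the cathode; ions are reduced there and produced at the dilute (0.004 M) anode.
With n = 1, Ecell = −(0.0592/1)·log([dilute]/[conc]) = −(0.0592/1)·log(0.004/1.9) = +0.158 V.

0.158 V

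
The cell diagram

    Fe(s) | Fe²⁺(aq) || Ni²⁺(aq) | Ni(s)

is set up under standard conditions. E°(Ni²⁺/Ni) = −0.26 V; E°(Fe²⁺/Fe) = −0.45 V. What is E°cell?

By convention the left-hand electrode in cell notation is the anode (oxidation) and the right-hand electrode is the cathode (reduction).
E°cell = E°(right) − E°(left) = −0.26 − (−0.45) = +0.19 V.

+0.19 V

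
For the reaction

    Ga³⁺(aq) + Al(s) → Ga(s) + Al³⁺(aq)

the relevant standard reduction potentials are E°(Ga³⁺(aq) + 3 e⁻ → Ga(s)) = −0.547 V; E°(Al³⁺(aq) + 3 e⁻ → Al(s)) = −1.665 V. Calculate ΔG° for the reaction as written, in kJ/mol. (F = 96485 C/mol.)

−324 kJ/mol

In the reaction as written Ga³⁺(aq) is reduced, so the Ga³⁺/Ga couple is the cathode and Al³⁺/Al is the anode.
E°cell = −0.547 − (−1.665) = +1.118 V; balancing electrons gives n = 3.
ΔG° = −nFE°cell = −(3)(96485)(+1.118) J/mol = −324 kJ/mol.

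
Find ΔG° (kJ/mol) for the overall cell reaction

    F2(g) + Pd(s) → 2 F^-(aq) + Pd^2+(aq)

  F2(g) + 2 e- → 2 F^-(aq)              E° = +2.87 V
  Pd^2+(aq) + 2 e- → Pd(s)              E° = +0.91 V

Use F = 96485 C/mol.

−378 kJ/mol

In the reaction as written F2(g) is reduced, so the F₂/F⁻ couple is the cathode and Pd²⁺/Pd is the anode.
E°cell = +2.87 − (+0.91) = +1.96 V; balancing electrons gives n = 2.
ΔG° = −nFE°cell = −(2)(96485)(+1.96) J/mol = −378 kJ/mol.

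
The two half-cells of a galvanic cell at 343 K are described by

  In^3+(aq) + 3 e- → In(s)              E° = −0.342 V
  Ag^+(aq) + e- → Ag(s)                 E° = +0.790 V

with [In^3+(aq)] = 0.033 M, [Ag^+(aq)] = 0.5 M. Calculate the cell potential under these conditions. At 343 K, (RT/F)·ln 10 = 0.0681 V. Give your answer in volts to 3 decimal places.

Since E°(Ag⁺/Ag) > E°(In³⁺/In), Ag⁺/Ag serves as the cathode.
The standard potential is +0.790 − (−0.342) = +1.132 V and the balanced reaction transfers n = 3 electrons.
The balanced reaction is 3 Ag^+(aq) + In(s) → 3 Ag(s) + In^3+(aq), so Q = [In^3+(aq)] / [Ag^+(aq)]^3 = 0.264 and log Q = −0.578.
Applying E = E° − (RT ln10/nF)·log Q gives +1.132 − (0.0681/3)(−0.578) = +1.145 V.

+1.145 V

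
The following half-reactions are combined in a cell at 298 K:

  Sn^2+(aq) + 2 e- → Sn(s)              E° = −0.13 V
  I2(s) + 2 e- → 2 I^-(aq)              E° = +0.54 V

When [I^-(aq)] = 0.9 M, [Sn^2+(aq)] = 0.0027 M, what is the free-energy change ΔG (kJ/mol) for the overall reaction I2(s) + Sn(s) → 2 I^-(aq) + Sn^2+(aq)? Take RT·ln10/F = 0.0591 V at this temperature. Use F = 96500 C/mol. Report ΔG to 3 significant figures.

E°cell = +0.54 − (−0.13) = +0.67 V; the balanced reaction transfers n = 2 electrons.
Here Q = [I^-(aq)]^2·[Sn^2+(aq)] = 0.00219 (log Q = −2.660), giving E = +0.67 − (0.0591/2)·(−2.660) = +0.7486 V.
Finally ΔG = −nFE = −(2)(96500 C/mol)(+0.7486 V) = −144 kJ/mol.

−144 kJ/mol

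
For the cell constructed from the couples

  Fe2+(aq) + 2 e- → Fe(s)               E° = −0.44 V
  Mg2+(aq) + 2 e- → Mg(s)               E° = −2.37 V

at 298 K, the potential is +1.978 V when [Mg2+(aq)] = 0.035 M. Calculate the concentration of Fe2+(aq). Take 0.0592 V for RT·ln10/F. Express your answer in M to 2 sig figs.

1.5 M

Fe²⁺/Fe is the cathode (higher E°); E°cell = −0.44 − (−2.37) = +1.93 V with n = 2.
From the Nernst equation, log Q = n(E° − E)/0.0592 = 2·(+1.93 − (+1.978))/0.0592 = −1.622.
The balanced reaction is Fe2+(aq) + Mg(s) → Fe(s) + Mg2+(aq), so Q = [Mg2+(aq)] / [Fe2+(aq)].
Substituting the known concentrations and solving, log [Fe2+(aq)] = 0.166 and [Fe2+(aq)] = 1.5 M.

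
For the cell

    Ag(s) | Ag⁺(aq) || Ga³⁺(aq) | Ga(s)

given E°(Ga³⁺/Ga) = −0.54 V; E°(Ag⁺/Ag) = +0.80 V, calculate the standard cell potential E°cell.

By convention the left-hand electrode in cell notation is the anode (oxidation) and the right-hand electrode is the cathode (reduction).
E°cell = E°(right) − E°(left) = −0.54 − (+0.80) = −1.34 V.
The negative sign shows that, as written, the cell would require an external voltage to drive the reaction.

−1.34 V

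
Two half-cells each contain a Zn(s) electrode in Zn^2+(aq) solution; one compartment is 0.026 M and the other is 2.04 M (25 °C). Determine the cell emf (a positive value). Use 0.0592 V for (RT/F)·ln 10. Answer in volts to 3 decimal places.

For a concentration cell E°cell = 0, since both electrodes use the same couple.
The compartment with the higher Zn^2+(aq) concentration (2.04 M) acts as the cathode; ions are reduced there and produced at the dilute (0.026 M) anode.
With n = 2, Ecell = −(0.0592/2)·log([dilute]/[conc]) = −(0.0592/2)·log(0.026/2.04) = +0.056 V.

0.056 V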